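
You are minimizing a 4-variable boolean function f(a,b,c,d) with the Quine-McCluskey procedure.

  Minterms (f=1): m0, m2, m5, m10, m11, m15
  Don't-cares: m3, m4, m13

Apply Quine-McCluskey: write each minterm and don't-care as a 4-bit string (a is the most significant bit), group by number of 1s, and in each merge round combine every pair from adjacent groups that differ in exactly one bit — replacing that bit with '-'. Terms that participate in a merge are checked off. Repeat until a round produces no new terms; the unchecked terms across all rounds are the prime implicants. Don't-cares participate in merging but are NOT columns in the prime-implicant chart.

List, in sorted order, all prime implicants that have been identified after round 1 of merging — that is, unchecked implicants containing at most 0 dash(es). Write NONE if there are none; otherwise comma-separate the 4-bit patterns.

size-2^0 implicants → 0000(✓)  0010(✓)  0011(✓)  0100(✓)  0101(✓)  1010(✓)  1011(✓)  1101(✓)  1111(✓)
size-2^1 implicants → -010(✓)  -011(✓)  -101  0-00  00-0  001-(✓)  010-  1-11  101-(✓)  11-1
size-2^2 implicants → -01-
Unchecked terms (primes): -01-, -101, 0-00, 00-0, 010-, 1-11, 11-1

NONE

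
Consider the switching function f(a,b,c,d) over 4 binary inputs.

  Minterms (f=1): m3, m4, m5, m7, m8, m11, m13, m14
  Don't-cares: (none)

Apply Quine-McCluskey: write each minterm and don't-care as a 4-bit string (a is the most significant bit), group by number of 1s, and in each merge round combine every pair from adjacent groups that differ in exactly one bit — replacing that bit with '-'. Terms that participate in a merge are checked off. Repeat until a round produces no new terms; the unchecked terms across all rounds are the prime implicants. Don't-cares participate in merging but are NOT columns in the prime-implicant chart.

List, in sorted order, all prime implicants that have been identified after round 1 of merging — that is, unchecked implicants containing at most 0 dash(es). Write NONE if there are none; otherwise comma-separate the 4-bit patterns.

1000, 1110

[col 0] 0011*, 0100*, 0101*, 0111*, 1000, 1011*, 1101*, 1110
[col 1] -011, -101, 0-11, 01-1, 010-
Prime implicants: -011, -101, 0-11, 01-1, 010-, 1000, 1110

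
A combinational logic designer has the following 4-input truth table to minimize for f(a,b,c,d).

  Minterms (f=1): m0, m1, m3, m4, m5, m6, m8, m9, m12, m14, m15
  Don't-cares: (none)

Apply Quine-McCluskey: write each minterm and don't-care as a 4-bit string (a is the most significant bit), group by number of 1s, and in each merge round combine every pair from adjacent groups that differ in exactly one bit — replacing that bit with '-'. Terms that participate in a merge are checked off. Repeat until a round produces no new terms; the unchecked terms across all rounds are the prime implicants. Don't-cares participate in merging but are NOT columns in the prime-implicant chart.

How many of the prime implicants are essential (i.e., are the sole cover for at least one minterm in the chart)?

Round 0: 0000✓ 0001✓ 0011✓ 0100✓ 0101✓ 0110✓ 1000✓ 1001✓ 1100✓ 1110✓ 1111✓
Round 1: -000✓ -001✓ -100✓ -110✓ 0-00✓ 0-01✓ 00-1 000-✓ 01-0✓ 010-✓ 1-00✓ 100-✓ 11-0✓ 111-
Round 2: --00 -00- -1-0 0-0-
PIs = {--00, -00-, -1-0, 0-0-, 00-1, 111-}
Coverage chart:
  m0: --00,-00-,0-0-
  m1: -00-,0-0-,00-1
  m3: 00-1 ←essential
  m4: --00,-1-0,0-0-
  m5: 0-0- ←essential
  m6: -1-0 ←essential
  m8: --00,-00-
  m9: -00- ←essential
  m12: --00,-1-0
  m14: -1-0,111-
  m15: 111- ←essential
Essential: -00-, -1-0, 0-0-, 00-1, 111-

5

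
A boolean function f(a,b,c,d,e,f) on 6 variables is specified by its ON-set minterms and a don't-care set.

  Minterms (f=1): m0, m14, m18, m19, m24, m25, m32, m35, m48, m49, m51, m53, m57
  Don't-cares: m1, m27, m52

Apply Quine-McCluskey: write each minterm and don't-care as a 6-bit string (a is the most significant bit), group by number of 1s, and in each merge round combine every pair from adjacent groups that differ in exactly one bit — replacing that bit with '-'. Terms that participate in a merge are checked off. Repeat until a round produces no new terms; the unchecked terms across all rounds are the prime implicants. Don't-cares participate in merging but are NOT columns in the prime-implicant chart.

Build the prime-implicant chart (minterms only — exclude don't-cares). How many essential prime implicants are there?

Round 0: 000000✓ 000001✓ 001110 010010✓ 010011✓ 011000✓ 011001✓ 011011✓ 100000✓ 100011✓ 110000✓ 110001✓ 110011✓ 110100✓ 110101✓ 111001✓
Round 1: -00000 -10011 -11001 00000- 01-011 01001- 0110-1 01100- 1-0000 1-0011 11-001 110-00✓ 110-01✓ 1100-1 11000-✓ 11010-✓
Round 2: 110-0-
PIs = {-00000, -10011, -11001, 00000-, 001110, 01-011, 01001-, 0110-1, 01100-, 1-0000, 1-0011, 11-001, 110-0-, 1100-1}
Coverage chart:
  m0: -00000,00000-
  m14: 001110 ←essential
  m18: 01001- ←essential
  m19: -10011,01-011,01001-
  m24: 01100- ←essential
  m25: -11001,0110-1,01100-
  m32: -00000,1-0000
  m35: 1-0011 ←essential
  m48: 1-0000,110-0-
  m49: 11-001,110-0-,1100-1
  m51: -10011,1-0011,1100-1
  m53: 110-0- ←essential
  m57: -11001,11-001
Essential: 001110, 01001-, 01100-, 1-0011, 110-0-

5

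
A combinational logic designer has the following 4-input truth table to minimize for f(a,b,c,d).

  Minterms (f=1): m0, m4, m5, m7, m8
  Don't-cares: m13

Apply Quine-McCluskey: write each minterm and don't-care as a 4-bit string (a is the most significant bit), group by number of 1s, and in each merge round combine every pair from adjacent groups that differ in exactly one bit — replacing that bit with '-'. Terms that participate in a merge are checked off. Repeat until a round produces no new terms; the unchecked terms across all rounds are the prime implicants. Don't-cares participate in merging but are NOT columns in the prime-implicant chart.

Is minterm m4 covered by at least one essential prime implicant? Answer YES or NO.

NO

size-2^0 implicants → 0000(✓)  0100(✓)  0101(✓)  0111(✓)  1000(✓)  1101(✓)
size-2^1 implicants → -000  -101  0-00  01-1  010-
Unchecked terms (primes): -000, -101, 0-00, 01-1, 010-
Minterm coverage:
  m0 ⊆ -000,0-00
  m4 ⊆ 0-00,010-
  m5 ⊆ -101,01-1,010-
  m7 ⊆ 01-1 [E]
  m8 ⊆ -000 [E]
E = {-000, 01-1}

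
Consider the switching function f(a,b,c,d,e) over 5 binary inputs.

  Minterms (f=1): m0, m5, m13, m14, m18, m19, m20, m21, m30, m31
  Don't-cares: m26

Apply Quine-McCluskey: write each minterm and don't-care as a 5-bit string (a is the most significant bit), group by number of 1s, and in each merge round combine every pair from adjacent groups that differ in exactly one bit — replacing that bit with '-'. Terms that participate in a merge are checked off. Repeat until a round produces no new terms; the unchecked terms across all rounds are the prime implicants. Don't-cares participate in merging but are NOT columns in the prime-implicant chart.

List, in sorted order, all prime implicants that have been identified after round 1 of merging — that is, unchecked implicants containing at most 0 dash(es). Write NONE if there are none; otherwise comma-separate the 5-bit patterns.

Round 0: 00000 00101✓ 01101✓ 01110✓ 10010✓ 10011✓ 10100✓ 10101✓ 11010✓ 11110✓ 11111✓
Round 1: -0101 -1110 0-101 1-010 1001- 1010- 11-10 1111-
PIs = {-0101, -1110, 0-101, 00000, 1-010, 1001-, 1010-, 11-10, 1111-}

00000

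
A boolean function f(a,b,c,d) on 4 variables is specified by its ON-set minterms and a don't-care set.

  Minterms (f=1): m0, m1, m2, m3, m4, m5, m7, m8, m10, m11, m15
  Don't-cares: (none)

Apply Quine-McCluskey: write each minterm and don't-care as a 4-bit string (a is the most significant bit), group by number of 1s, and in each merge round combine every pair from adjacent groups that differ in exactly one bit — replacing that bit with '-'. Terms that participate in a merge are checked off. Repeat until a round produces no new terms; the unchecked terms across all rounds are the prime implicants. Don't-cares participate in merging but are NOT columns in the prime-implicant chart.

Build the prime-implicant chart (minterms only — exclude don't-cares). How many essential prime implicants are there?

[col 0] 0000*, 0001*, 0010*, 0011*, 0100*, 0101*, 0111*, 1000*, 1010*, 1011*, 1111*
[col 1] -000*, -010*, -011*, -111*, 0-00*, 0-01*, 0-11*, 00-0*, 00-1*, 000-*, 001-*, 01-1*, 010-*, 1-11*, 10-0*, 101-*
[col 2] --11, -0-0, -01-, 0--1, 0-0-, 00--
Prime implicants: --11, -0-0, -01-, 0--1, 0-0-, 00--
PI chart (minterm → PIs covering it):
  0 | -0-0,0-0-,00--
  1 | 0--1,0-0-,00--
  2 | -0-0,-01-,00--
  3 | --11,-01-,0--1,00--
  4 | 0-0-  (sole → essential)
  5 | 0--1,0-0-
  7 | --11,0--1
  8 | -0-0  (sole → essential)
  10 | -0-0,-01-
  11 | --11,-01-
  15 | --11  (sole → essential)
Essential prime implicants: --11, -0-0, 0-0-

3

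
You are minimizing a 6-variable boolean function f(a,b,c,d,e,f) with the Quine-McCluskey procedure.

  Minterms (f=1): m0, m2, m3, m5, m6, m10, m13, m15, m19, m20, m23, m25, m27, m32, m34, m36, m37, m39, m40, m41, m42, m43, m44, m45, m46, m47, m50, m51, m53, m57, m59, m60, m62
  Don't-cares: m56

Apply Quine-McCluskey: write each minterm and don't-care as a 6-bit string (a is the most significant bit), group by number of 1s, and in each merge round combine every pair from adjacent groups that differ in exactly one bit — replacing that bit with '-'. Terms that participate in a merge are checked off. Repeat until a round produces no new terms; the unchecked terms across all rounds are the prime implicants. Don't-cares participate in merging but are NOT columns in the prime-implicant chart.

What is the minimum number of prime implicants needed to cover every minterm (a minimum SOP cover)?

15

[col 0] 000000*, 000010*, 000011*, 000101*, 000110*, 001010*, 001101*, 001111*, 010011*, 010100, 010111*, 011001*, 011011*, 100000*, 100010*, 100100*, 100101*, 100111*, 101000*, 101001*, 101010*, 101011*, 101100*, 101101*, 101110*, 101111*, 110010*, 110011*, 110101*, 111000*, 111001*, 111011*, 111100*, 111110*
[col 1] -00000*, -00010*, -00101*, -01010*, -01101*, -01111*, -10011*, -11001*, -11011*, 0-0011, 00-010*, 00-101*, 000-10, 0000-0*, 00001-, 0011-1*, 01-011*, 010-11, 0110-1*, 1-0010, 1-0101, 1-1000*, 1-1001*, 1-1011*, 1-1100*, 1-1110*, 10-000*, 10-010*, 10-100*, 10-101*, 10-111*, 100-00*, 1000-0*, 1001-1*, 10010-*, 101-00*, 101-01*, 101-10*, 101-11*, 1010-0*, 1010-1*, 10100-*, 10101-*, 1011-0*, 1011-1*, 10110-*, 10111-*, 11-011*, 11001-, 111-00*, 1110-1*, 11100-*, 1111-0*
[col 2] -0-010, -0-101, -000-0, -011-1, -1-011, -110-1, 1-1-00, 1-10-1, 1-100-, 1-11-0, 10--00, 10-0-0, 10-1-1, 10-10-, 101--0*, 101--1*, 101-0-*, 101-1-*, 1010--*, 1011--*
[col 3] 101---
Prime implicants: -0-010, -0-101, -000-0, -011-1, -1-011, -110-1, 0-0011, 000-10, 00001-, 010-11, 010100, 1-0010, 1-0101, 1-1-00, 1-10-1, 1-100-, 1-11-0, 10--00, 10-0-0, 10-1-1, 10-10-, 101---, 11001-
PI chart (minterm → PIs covering it):
  0 | -000-0  (sole → essential)
  2 | -0-010,-000-0,000-10,00001-
  3 | 0-0011,00001-
  5 | -0-101  (sole → essential)
  6 | 000-10  (sole → essential)
  10 | -0-010  (sole → essential)
  13 | -0-101,-011-1
  15 | -011-1  (sole → essential)
  19 | -1-011,0-0011,010-11
  20 | 010100  (sole → essential)
  23 | 010-11  (sole → essential)
  25 | -110-1  (sole → essential)
  27 | -1-011,-110-1
  32 | -000-0,10--00,10-0-0
  34 | -0-010,-000-0,1-0010,10-0-0
  36 | 10--00,10-10-
  37 | -0-101,1-0101,10-1-1,10-10-
  39 | 10-1-1  (sole → essential)
  40 | 1-1-00,1-100-,10--00,10-0-0,101---
  41 | 1-10-1,1-100-,101---
  42 | -0-010,10-0-0,101---
  43 | 1-10-1,101---
  44 | 1-1-00,1-11-0,10--00,10-10-,101---
  45 | -0-101,-011-1,10-1-1,10-10-,101---
  46 | 1-11-0,101---
  47 | -011-1,10-1-1,101---
  50 | 1-0010,11001-
  51 | -1-011,11001-
  53 | 1-0101  (sole → essential)
  57 | -110-1,1-10-1,1-100-
  59 | -1-011,-110-1,1-10-1
  60 | 1-1-00,1-11-0
  62 | 1-11-0  (sole → essential)
Essential prime implicants: -0-010, -0-101, -000-0, -011-1, -110-1, 000-10, 010-11, 010100, 1-0101, 1-11-0, 10-1-1
Petrick residual → 0-0011, 1-10-1, 10--00, 11001-
Minimum SOP uses 15 PIs: b'd'ef' + b'de'f + b'c'd'f' + b'cdf + bcd'f + a'c'd'ef + a'b'c'ef' + a'bc'ef + a'bc'de'f' + ac'de'f + acd'f + acdf' + ab'e'f' + ab'df + abc'd'e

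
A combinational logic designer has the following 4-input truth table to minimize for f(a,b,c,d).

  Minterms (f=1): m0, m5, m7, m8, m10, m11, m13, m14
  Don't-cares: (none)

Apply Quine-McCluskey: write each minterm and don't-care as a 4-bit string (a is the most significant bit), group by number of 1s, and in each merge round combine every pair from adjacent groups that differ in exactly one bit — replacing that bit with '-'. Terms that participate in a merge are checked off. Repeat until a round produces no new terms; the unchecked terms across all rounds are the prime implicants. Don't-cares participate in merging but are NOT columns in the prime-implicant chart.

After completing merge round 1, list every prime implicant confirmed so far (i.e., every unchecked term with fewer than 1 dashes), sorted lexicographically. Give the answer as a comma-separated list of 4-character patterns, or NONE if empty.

size-2^0 implicants → 0000(✓)  0101(✓)  0111(✓)  1000(✓)  1010(✓)  1011(✓)  1101(✓)  1110(✓)
size-2^1 implicants → -000  -101  01-1  1-10  10-0  101-
Unchecked terms (primes): -000, -101, 01-1, 1-10, 10-0, 101-

NONE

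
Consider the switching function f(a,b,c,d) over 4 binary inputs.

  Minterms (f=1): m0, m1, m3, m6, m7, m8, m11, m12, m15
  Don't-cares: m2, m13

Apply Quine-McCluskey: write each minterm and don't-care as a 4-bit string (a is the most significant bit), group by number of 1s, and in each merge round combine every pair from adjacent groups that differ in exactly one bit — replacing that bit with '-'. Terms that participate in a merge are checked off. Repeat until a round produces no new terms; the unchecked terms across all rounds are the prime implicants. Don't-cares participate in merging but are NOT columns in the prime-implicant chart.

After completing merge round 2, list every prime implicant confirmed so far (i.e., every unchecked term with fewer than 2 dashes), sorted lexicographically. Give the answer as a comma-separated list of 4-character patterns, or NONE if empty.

size-2^0 implicants → 0000(✓)  0001(✓)  0010(✓)  0011(✓)  0110(✓)  0111(✓)  1000(✓)  1011(✓)  1100(✓)  1101(✓)  1111(✓)
size-2^1 implicants → -000  -011(✓)  -111(✓)  0-10(✓)  0-11(✓)  00-0(✓)  00-1(✓)  000-(✓)  001-(✓)  011-(✓)  1-00  1-11(✓)  11-1  110-
size-2^2 implicants → --11  0-1-  00--
Unchecked terms (primes): --11, -000, 0-1-, 00--, 1-00, 11-1, 110-

-000, 1-00, 11-1, 110-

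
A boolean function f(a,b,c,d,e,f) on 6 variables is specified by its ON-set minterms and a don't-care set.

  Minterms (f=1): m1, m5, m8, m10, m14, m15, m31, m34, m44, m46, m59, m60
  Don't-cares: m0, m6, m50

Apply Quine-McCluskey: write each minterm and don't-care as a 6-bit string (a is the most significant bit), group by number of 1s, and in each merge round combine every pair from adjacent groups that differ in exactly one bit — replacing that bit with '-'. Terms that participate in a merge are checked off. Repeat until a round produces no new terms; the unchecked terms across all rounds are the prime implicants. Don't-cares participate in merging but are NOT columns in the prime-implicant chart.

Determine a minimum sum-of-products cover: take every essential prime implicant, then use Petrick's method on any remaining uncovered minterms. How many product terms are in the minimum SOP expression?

Round 0: 000000✓ 000001✓ 000101✓ 000110✓ 001000✓ 001010✓ 001110✓ 001111✓ 011111✓ 100010✓ 101100✓ 101110✓ 110010✓ 111011 111100✓
Round 1: -01110 0-1111 00-000 00-110 000-01 00000- 001-10 0010-0 00111- 1-0010 1-1100 1011-0
PIs = {-01110, 0-1111, 00-000, 00-110, 000-01, 00000-, 001-10, 0010-0, 00111-, 1-0010, 1-1100, 1011-0, 111011}
Coverage chart:
  m1: 000-01,00000-
  m5: 000-01 ←essential
  m8: 00-000,0010-0
  m10: 001-10,0010-0
  m14: -01110,00-110,001-10,00111-
  m15: 0-1111,00111-
  m31: 0-1111 ←essential
  m34: 1-0010 ←essential
  m44: 1-1100,1011-0
  m46: -01110,1011-0
  m59: 111011 ←essential
  m60: 1-1100 ←essential
Essential: 0-1111, 000-01, 1-0010, 1-1100, 111011
Petrick residual → -01110, 0010-0
Min cover (7 terms): b'cdef' + a'cdef + a'b'c'e'f + a'b'cd'f' + ac'd'ef' + acde'f' + abcd'ef

7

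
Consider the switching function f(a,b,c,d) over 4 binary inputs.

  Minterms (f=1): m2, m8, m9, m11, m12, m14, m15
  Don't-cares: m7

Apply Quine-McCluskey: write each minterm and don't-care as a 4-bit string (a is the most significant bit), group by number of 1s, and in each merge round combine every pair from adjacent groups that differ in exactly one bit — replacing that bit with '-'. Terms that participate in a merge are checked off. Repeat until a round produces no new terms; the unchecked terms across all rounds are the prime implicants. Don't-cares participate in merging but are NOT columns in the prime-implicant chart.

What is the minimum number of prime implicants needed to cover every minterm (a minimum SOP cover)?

4

Round 0: 0010 0111✓ 1000✓ 1001✓ 1011✓ 1100✓ 1110✓ 1111✓
Round 1: -111 1-00 1-11 10-1 100- 11-0 111-
PIs = {-111, 0010, 1-00, 1-11, 10-1, 100-, 11-0, 111-}
Coverage chart:
  m2: 0010 ←essential
  m8: 1-00,100-
  m9: 10-1,100-
  m11: 1-11,10-1
  m12: 1-00,11-0
  m14: 11-0,111-
  m15: -111,1-11,111-
Essential: 0010
Petrick residual → 1-00, 10-1, 111-
Min cover (4 terms): a'b'cd' + ac'd' + ab'd + abc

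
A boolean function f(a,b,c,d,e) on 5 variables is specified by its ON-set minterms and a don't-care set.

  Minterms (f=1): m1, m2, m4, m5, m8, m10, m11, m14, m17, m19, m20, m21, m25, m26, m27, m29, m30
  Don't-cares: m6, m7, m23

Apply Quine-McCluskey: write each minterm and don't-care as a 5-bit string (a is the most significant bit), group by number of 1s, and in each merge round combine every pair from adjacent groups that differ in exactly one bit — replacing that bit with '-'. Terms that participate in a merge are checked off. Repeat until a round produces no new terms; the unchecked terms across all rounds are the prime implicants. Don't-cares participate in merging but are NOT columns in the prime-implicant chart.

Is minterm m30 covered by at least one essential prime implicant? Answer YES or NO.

size-2^0 implicants → 00001(✓)  00010(✓)  00100(✓)  00101(✓)  00110(✓)  00111(✓)  01000(✓)  01010(✓)  01011(✓)  01110(✓)  10001(✓)  10011(✓)  10100(✓)  10101(✓)  10111(✓)  11001(✓)  11010(✓)  11011(✓)  11101(✓)  11110(✓)
size-2^1 implicants → -0001(✓)  -0100(✓)  -0101(✓)  -0111(✓)  -1010(✓)  -1011(✓)  -1110(✓)  0-010(✓)  0-110(✓)  00-01(✓)  00-10(✓)  001-0(✓)  001-1(✓)  0010-(✓)  0011-(✓)  01-10(✓)  010-0  0101-(✓)  1-001(✓)  1-011(✓)  1-101(✓)  10-01(✓)  10-11(✓)  100-1(✓)  101-1(✓)  1010-(✓)  11-01(✓)  11-10(✓)  110-1(✓)  1101-(✓)
size-2^2 implicants → -0-01  -01-1  -010-  -1-10  -101-  0--10  001--  1--01  1-0-1  10--1
Unchecked terms (primes): -0-01, -01-1, -010-, -1-10, -101-, 0--10, 001--, 010-0, 1--01, 1-0-1, 10--1
Minterm coverage:
  m1 ⊆ -0-01 [E]
  m2 ⊆ 0--10 [E]
  m4 ⊆ -010-,001--
  m5 ⊆ -0-01,-01-1,-010-,001--
  m8 ⊆ 010-0 [E]
  m10 ⊆ -1-10,-101-,0--10,010-0
  m11 ⊆ -101- [E]
  m14 ⊆ -1-10,0--10
  m17 ⊆ -0-01,1--01,1-0-1,10--1
  m19 ⊆ 1-0-1,10--1
  m20 ⊆ -010- [E]
  m21 ⊆ -0-01,-01-1,-010-,1--01,10--1
  m25 ⊆ 1--01,1-0-1
  m26 ⊆ -1-10,-101-
  m27 ⊆ -101-,1-0-1
  m29 ⊆ 1--01 [E]
  m30 ⊆ -1-10 [E]
E = {-0-01, -010-, -1-10, -101-, 0--10, 010-0, 1--01}

YES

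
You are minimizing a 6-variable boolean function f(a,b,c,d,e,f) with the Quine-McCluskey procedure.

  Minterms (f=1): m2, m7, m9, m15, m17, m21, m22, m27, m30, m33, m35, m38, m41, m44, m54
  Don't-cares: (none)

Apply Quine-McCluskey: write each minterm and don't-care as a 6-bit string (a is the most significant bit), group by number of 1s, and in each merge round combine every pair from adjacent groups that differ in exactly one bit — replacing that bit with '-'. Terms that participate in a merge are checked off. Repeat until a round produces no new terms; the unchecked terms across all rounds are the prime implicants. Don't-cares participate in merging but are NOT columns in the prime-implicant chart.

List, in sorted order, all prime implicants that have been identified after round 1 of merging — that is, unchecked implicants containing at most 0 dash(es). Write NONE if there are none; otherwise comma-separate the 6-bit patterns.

size-2^0 implicants → 000010  000111(✓)  001001(✓)  001111(✓)  010001(✓)  010101(✓)  010110(✓)  011011  011110(✓)  100001(✓)  100011(✓)  100110(✓)  101001(✓)  101100  110110(✓)
size-2^1 implicants → -01001  -10110  00-111  01-110  010-01  1-0110  10-001  1000-1
Unchecked terms (primes): -01001, -10110, 00-111, 000010, 01-110, 010-01, 011011, 1-0110, 10-001, 1000-1, 101100

000010, 011011, 101100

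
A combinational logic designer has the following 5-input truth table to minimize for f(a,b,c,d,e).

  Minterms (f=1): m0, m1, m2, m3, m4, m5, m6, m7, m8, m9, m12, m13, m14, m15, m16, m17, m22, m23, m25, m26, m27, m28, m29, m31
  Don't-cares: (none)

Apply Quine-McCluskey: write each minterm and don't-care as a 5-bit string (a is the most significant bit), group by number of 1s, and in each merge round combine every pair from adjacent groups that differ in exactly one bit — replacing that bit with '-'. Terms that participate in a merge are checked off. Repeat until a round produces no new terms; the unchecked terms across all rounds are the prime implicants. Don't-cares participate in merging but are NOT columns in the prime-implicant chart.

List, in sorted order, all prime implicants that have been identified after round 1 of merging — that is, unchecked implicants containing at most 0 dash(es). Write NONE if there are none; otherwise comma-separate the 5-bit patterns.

[col 0] 00000*, 00001*, 00010*, 00011*, 00100*, 00101*, 00110*, 00111*, 01000*, 01001*, 01100*, 01101*, 01110*, 01111*, 10000*, 10001*, 10110*, 10111*, 11001*, 11010*, 11011*, 11100*, 11101*, 11111*
[col 1] -0000*, -0001*, -0110*, -0111*, -1001*, -1100*, -1101*, -1111*, 0-000*, 0-001*, 0-100*, 0-101*, 0-110*, 0-111*, 00-00*, 00-01*, 00-10*, 00-11*, 000-0*, 000-1*, 0000-*, 0001-*, 001-0*, 001-1*, 0010-*, 0011-*, 01-00*, 01-01*, 0100-*, 011-0*, 011-1*, 0110-*, 0111-*, 1-001*, 1-111*, 1000-*, 1011-*, 11-01*, 11-11*, 110-1*, 1101-, 111-1*, 1110-*
[col 2] --001, --111, -000-, -011-, -1-01, -11-1, -110-, 0--00*, 0--01*, 0-00-*, 0-1-0*, 0-1-1*, 0-10-*, 0-11-*, 00--0*, 00--1*, 00-0-*, 00-1-*, 000--*, 001--*, 01-0-*, 011--*, 11--1
[col 3] 0--0-, 0-1--, 00---
Prime implicants: --001, --111, -000-, -011-, -1-01, -11-1, -110-, 0--0-, 0-1--, 00---, 11--1, 1101-

NONE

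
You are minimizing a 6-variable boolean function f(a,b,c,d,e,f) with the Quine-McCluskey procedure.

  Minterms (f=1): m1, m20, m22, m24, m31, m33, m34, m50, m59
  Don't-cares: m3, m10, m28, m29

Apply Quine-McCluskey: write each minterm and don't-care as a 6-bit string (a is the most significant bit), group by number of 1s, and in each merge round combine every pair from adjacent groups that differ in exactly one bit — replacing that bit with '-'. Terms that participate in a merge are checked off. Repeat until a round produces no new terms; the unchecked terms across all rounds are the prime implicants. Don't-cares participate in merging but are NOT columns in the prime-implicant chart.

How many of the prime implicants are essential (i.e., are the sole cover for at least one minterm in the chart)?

6

size-2^0 implicants → 000001(✓)  000011(✓)  001010  010100(✓)  010110(✓)  011000(✓)  011100(✓)  011101(✓)  011111(✓)  100001(✓)  100010(✓)  110010(✓)  111011
size-2^1 implicants → -00001  0000-1  01-100  0101-0  011-00  0111-1  01110-  1-0010
Unchecked terms (primes): -00001, 0000-1, 001010, 01-100, 0101-0, 011-00, 0111-1, 01110-, 1-0010, 111011
Minterm coverage:
  m1 ⊆ -00001,0000-1
  m20 ⊆ 01-100,0101-0
  m22 ⊆ 0101-0 [E]
  m24 ⊆ 011-00 [E]
  m31 ⊆ 0111-1 [E]
  m33 ⊆ -00001 [E]
  m34 ⊆ 1-0010 [E]
  m50 ⊆ 1-0010 [E]
  m59 ⊆ 111011 [E]
E = {-00001, 0101-0, 011-00, 0111-1, 1-0010, 111011}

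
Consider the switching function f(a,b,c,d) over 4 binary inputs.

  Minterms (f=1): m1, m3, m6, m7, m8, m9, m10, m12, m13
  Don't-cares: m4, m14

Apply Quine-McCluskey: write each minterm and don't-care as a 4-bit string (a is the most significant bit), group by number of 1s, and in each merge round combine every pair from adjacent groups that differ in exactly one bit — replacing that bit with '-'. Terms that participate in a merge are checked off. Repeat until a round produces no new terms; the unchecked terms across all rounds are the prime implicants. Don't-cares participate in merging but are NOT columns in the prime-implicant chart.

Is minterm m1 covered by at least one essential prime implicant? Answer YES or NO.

[col 0] 0001*, 0011*, 0100*, 0110*, 0111*, 1000*, 1001*, 1010*, 1100*, 1101*, 1110*
[col 1] -001, -100*, -110*, 0-11, 00-1, 01-0*, 011-, 1-00*, 1-01*, 1-10*, 10-0*, 100-*, 11-0*, 110-*
[col 2] -1-0, 1--0, 1-0-
Prime implicants: -001, -1-0, 0-11, 00-1, 011-, 1--0, 1-0-
PI chart (minterm → PIs covering it):
  1 | -001,00-1
  3 | 0-11,00-1
  6 | -1-0,011-
  7 | 0-11,011-
  8 | 1--0,1-0-
  9 | -001,1-0-
  10 | 1--0  (sole → essential)
  12 | -1-0,1--0,1-0-
  13 | 1-0-  (sole → essential)
Essential prime implicants: 1--0, 1-0-

NO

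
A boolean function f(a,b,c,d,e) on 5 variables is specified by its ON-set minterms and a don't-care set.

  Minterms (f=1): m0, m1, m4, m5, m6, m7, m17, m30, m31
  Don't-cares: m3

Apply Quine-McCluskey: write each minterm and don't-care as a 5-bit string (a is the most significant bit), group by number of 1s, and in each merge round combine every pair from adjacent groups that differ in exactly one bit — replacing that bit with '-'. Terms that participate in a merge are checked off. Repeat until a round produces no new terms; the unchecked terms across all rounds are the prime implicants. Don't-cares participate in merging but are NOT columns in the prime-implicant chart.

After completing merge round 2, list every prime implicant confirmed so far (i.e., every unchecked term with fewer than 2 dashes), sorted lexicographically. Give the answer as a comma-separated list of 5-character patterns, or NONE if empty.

size-2^0 implicants → 00000(✓)  00001(✓)  00011(✓)  00100(✓)  00101(✓)  00110(✓)  00111(✓)  10001(✓)  11110(✓)  11111(✓)
size-2^1 implicants → -0001  00-00(✓)  00-01(✓)  00-11(✓)  000-1(✓)  0000-(✓)  001-0(✓)  001-1(✓)  0010-(✓)  0011-(✓)  1111-
size-2^2 implicants → 00--1  00-0-  001--
Unchecked terms (primes): -0001, 00--1, 00-0-, 001--, 1111-

-0001, 1111-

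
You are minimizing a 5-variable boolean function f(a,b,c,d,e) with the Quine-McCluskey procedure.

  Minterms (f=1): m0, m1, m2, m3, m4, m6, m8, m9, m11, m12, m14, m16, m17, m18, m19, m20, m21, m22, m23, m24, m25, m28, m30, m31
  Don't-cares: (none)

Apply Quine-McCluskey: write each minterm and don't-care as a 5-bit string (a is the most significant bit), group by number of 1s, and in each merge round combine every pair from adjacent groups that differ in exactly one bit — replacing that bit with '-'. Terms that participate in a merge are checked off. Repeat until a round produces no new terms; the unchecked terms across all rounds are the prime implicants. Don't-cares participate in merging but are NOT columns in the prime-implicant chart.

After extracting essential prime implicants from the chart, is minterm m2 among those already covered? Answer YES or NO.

NO

[col 0] 00000*, 00001*, 00010*, 00011*, 00100*, 00110*, 01000*, 01001*, 01011*, 01100*, 01110*, 10000*, 10001*, 10010*, 10011*, 10100*, 10101*, 10110*, 10111*, 11000*, 11001*, 11100*, 11110*, 11111*
[col 1] -0000*, -0001*, -0010*, -0011*, -0100*, -0110*, -1000*, -1001*, -1100*, -1110*, 0-000*, 0-001*, 0-011*, 0-100*, 0-110*, 00-00*, 00-10*, 000-0*, 000-1*, 0000-*, 0001-*, 001-0*, 01-00*, 010-1*, 0100-*, 011-0*, 1-000*, 1-001*, 1-100*, 1-110*, 1-111*, 10-00*, 10-01*, 10-10*, 10-11*, 100-0*, 100-1*, 1000-*, 1001-*, 101-0*, 101-1*, 1010-*, 1011-*, 11-00*, 1100-*, 111-0*, 1111-*
[col 2] --000*, --001*, --100*, --110*, -0-00*, -0-10*, -00-0*, -00-1*, -000-*, -001-*, -01-0*, -1-00*, -100-*, -11-0*, 0--00*, 0-0-1, 0-00-*, 0-1-0*, 00--0*, 000--*, 1--00*, 1-00-*, 1-1-0*, 1-11-, 10--0*, 10--1*, 10-0-*, 10-1-*, 100--*, 101--*
[col 3] ---00, --00-, --1-0, -0--0, -00--, 10---
Prime implicants: ---00, --00-, --1-0, -0--0, -00--, 0-0-1, 1-11-, 10---
PI chart (minterm → PIs covering it):
  0 | ---00,--00-,-0--0,-00--
  1 | --00-,-00--,0-0-1
  2 | -0--0,-00--
  3 | -00--,0-0-1
  4 | ---00,--1-0,-0--0
  6 | --1-0,-0--0
  8 | ---00,--00-
  9 | --00-,0-0-1
  11 | 0-0-1  (sole → essential)
  12 | ---00,--1-0
  14 | --1-0  (sole → essential)
  16 | ---00,--00-,-0--0,-00--,10---
  17 | --00-,-00--,10---
  18 | -0--0,-00--,10---
  19 | -00--,10---
  20 | ---00,--1-0,-0--0,10---
  21 | 10---  (sole → essential)
  22 | --1-0,-0--0,1-11-,10---
  23 | 1-11-,10---
  24 | ---00,--00-
  25 | --00-  (sole → essential)
  28 | ---00,--1-0
  30 | --1-0,1-11-
  31 | 1-11-  (sole → essential)
Essential prime implicants: --00-, --1-0, 0-0-1, 1-11-, 10---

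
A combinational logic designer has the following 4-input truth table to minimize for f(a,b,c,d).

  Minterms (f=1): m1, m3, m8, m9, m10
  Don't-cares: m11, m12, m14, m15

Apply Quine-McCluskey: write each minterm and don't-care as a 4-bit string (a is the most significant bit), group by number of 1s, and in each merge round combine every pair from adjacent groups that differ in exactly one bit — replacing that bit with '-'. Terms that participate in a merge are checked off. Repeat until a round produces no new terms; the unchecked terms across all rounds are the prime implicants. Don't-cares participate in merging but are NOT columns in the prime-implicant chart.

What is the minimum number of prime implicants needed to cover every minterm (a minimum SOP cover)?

[col 0] 0001*, 0011*, 1000*, 1001*, 1010*, 1011*, 1100*, 1110*, 1111*
[col 1] -001*, -011*, 00-1*, 1-00*, 1-10*, 1-11*, 10-0*, 10-1*, 100-*, 101-*, 11-0*, 111-*
[col 2] -0-1, 1--0, 1-1-, 10--
Prime implicants: -0-1, 1--0, 1-1-, 10--
PI chart (minterm → PIs covering it):
  1 | -0-1  (sole → essential)
  3 | -0-1  (sole → essential)
  8 | 1--0,10--
  9 | -0-1,10--
  10 | 1--0,1-1-,10--
Essential prime implicants: -0-1
Petrick residual → 1--0
Minimum SOP uses 2 PIs: b'd + ad'

2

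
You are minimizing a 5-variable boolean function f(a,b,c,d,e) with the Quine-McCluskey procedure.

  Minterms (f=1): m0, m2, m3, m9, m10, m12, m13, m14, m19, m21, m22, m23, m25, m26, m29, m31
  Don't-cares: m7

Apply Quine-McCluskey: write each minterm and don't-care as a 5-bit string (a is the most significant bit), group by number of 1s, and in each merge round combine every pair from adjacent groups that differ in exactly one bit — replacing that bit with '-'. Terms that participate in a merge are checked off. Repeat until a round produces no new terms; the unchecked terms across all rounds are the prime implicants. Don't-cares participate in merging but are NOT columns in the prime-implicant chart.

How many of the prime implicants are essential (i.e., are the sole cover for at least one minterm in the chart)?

6

size-2^0 implicants → 00000(✓)  00010(✓)  00011(✓)  00111(✓)  01001(✓)  01010(✓)  01100(✓)  01101(✓)  01110(✓)  10011(✓)  10101(✓)  10110(✓)  10111(✓)  11001(✓)  11010(✓)  11101(✓)  11111(✓)
size-2^1 implicants → -0011(✓)  -0111(✓)  -1001(✓)  -1010  -1101(✓)  0-010  00-11(✓)  000-0  0001-  01-01(✓)  01-10  011-0  0110-  1-101(✓)  1-111(✓)  10-11(✓)  101-1(✓)  1011-  11-01(✓)  111-1(✓)
size-2^2 implicants → -0-11  -1-01  1-1-1
Unchecked terms (primes): -0-11, -1-01, -1010, 0-010, 000-0, 0001-, 01-10, 011-0, 0110-, 1-1-1, 1011-
Minterm coverage:
  m0 ⊆ 000-0 [E]
  m2 ⊆ 0-010,000-0,0001-
  m3 ⊆ -0-11,0001-
  m9 ⊆ -1-01 [E]
  m10 ⊆ -1010,0-010,01-10
  m12 ⊆ 011-0,0110-
  m13 ⊆ -1-01,0110-
  m14 ⊆ 01-10,011-0
  m19 ⊆ -0-11 [E]
  m21 ⊆ 1-1-1 [E]
  m22 ⊆ 1011- [E]
  m23 ⊆ -0-11,1-1-1,1011-
  m25 ⊆ -1-01 [E]
  m26 ⊆ -1010 [E]
  m29 ⊆ -1-01,1-1-1
  m31 ⊆ 1-1-1 [E]
E = {-0-11, -1-01, -1010, 000-0, 1-1-1, 1011-}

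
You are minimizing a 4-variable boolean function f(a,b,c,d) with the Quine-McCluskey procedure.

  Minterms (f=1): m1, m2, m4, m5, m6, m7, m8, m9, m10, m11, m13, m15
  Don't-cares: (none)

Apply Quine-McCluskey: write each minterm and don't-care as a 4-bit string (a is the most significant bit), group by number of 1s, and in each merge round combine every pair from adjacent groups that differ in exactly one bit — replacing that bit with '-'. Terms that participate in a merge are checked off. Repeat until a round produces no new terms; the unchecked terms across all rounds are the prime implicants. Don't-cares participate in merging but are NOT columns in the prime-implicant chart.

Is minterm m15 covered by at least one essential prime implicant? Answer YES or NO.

NO

Round 0: 0001✓ 0010✓ 0100✓ 0101✓ 0110✓ 0111✓ 1000✓ 1001✓ 1010✓ 1011✓ 1101✓ 1111✓
Round 1: -001✓ -010 -101✓ -111✓ 0-01✓ 0-10 01-0✓ 01-1✓ 010-✓ 011-✓ 1-01✓ 1-11✓ 10-0✓ 10-1✓ 100-✓ 101-✓ 11-1✓
Round 2: --01 -1-1 01-- 1--1 10--
PIs = {--01, -010, -1-1, 0-10, 01--, 1--1, 10--}
Coverage chart:
  m1: --01 ←essential
  m2: -010,0-10
  m4: 01-- ←essential
  m5: --01,-1-1,01--
  m6: 0-10,01--
  m7: -1-1,01--
  m8: 10-- ←essential
  m9: --01,1--1,10--
  m10: -010,10--
  m11: 1--1,10--
  m13: --01,-1-1,1--1
  m15: -1-1,1--1
Essential: --01, 01--, 10--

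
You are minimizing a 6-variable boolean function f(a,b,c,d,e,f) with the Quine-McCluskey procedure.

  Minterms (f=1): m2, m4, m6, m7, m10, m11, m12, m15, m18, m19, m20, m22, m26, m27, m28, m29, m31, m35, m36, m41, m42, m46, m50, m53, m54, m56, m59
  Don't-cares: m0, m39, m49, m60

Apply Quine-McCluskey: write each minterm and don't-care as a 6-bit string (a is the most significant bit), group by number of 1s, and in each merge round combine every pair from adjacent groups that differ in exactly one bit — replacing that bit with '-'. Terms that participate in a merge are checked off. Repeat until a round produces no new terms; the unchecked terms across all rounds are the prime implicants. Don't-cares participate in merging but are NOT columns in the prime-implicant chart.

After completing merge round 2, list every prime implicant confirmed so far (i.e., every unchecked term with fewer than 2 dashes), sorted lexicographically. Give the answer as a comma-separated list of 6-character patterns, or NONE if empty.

-00100, -00111, -01010, -11011, -11100, 00-111, 00011-, 0111-1, 01110-, 100-11, 101-10, 101001, 110-01, 111-00

Round 0: 000000✓ 000010✓ 000100✓ 000110✓ 000111✓ 001010✓ 001011✓ 001100✓ 001111✓ 010010✓ 010011✓ 010100✓ 010110✓ 011010✓ 011011✓ 011100✓ 011101✓ 011111✓ 100011✓ 100100✓ 100111✓ 101001 101010✓ 101110✓ 110001✓ 110010✓ 110101✓ 110110✓ 111000✓ 111011✓ 111100✓
Round 1: -00100 -00111 -01010 -10010✓ -10110✓ -11011 -11100 0-0010✓ 0-0100✓ 0-0110✓ 0-1010✓ 0-1011✓ 0-1100✓ 0-1111✓ 00-010✓ 00-100✓ 00-111 000-00✓ 000-10✓ 0000-0✓ 0001-0✓ 00011- 001-11✓ 00101-✓ 01-010✓ 01-011✓ 01-100✓ 010-10✓ 01001-✓ 0101-0✓ 011-11✓ 01101-✓ 0111-1 01110- 100-11 101-10 110-01 110-10✓ 111-00
Round 2: -10-10 0--010 0--100 0-0-10 0-01-0 0-1-11 0-101- 000--0 01-01-
PIs = {-00100, -00111, -01010, -10-10, -11011, -11100, 0--010, 0--100, 0-0-10, 0-01-0, 0-1-11, 0-101-, 00-111, 000--0, 00011-, 01-01-, 0111-1, 01110-, 100-11, 101-10, 101001, 110-01, 111-00}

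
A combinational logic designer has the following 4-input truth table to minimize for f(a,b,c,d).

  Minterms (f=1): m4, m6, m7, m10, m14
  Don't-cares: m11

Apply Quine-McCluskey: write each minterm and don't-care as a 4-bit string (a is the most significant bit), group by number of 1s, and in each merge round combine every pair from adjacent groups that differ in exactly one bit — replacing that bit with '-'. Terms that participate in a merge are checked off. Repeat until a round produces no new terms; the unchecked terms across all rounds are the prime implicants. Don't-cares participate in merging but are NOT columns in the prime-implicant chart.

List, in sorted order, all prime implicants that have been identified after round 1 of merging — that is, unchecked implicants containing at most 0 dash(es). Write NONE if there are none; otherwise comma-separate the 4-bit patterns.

NONE

Round 0: 0100✓ 0110✓ 0111✓ 1010✓ 1011✓ 1110✓
Round 1: -110 01-0 011- 1-10 101-
PIs = {-110, 01-0, 011-, 1-10, 101-}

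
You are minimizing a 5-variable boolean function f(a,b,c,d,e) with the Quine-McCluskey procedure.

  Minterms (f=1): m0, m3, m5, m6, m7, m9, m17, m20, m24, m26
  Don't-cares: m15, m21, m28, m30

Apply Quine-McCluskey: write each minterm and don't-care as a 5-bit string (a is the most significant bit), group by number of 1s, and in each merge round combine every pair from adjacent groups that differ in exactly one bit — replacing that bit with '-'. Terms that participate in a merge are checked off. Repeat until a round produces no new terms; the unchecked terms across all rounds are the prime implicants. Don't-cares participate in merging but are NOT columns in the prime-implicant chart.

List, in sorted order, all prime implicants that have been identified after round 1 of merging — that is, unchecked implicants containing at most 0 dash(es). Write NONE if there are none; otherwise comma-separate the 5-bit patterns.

Round 0: 00000 00011✓ 00101✓ 00110✓ 00111✓ 01001 01111✓ 10001✓ 10100✓ 10101✓ 11000✓ 11010✓ 11100✓ 11110✓
Round 1: -0101 0-111 00-11 001-1 0011- 1-100 10-01 1010- 11-00✓ 11-10✓ 110-0✓ 111-0✓
Round 2: 11--0
PIs = {-0101, 0-111, 00-11, 00000, 001-1, 0011-, 01001, 1-100, 10-01, 1010-, 11--0}

00000, 01001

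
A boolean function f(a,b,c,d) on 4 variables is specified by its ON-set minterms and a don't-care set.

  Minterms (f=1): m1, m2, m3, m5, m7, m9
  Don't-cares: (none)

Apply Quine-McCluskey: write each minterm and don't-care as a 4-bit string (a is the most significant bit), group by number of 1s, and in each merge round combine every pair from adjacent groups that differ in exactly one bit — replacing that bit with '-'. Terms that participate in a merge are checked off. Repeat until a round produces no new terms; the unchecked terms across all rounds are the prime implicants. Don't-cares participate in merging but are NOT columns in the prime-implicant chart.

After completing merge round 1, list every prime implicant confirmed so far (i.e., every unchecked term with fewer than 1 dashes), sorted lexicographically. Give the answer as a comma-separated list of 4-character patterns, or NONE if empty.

NONE

[col 0] 0001*, 0010*, 0011*, 0101*, 0111*, 1001*
[col 1] -001, 0-01*, 0-11*, 00-1*, 001-, 01-1*
[col 2] 0--1
Prime implicants: -001, 0--1, 001-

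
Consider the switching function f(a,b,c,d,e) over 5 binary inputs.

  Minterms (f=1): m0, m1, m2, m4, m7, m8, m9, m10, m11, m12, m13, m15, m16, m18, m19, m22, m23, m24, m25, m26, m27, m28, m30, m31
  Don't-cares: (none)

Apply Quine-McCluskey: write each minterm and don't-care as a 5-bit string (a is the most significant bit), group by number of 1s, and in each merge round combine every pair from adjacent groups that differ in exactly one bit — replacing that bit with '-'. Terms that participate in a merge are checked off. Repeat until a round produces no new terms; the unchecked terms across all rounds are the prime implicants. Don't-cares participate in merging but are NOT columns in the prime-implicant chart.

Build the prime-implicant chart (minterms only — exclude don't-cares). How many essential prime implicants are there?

[col 0] 00000*, 00001*, 00010*, 00100*, 00111*, 01000*, 01001*, 01010*, 01011*, 01100*, 01101*, 01111*, 10000*, 10010*, 10011*, 10110*, 10111*, 11000*, 11001*, 11010*, 11011*, 11100*, 11110*, 11111*
[col 1] -0000*, -0010*, -0111*, -1000*, -1001*, -1010*, -1011*, -1100*, -1111*, 0-000*, 0-001*, 0-010*, 0-100*, 0-111*, 00-00*, 000-0*, 0000-*, 01-00*, 01-01*, 01-11*, 010-0*, 010-1*, 0100-*, 0101-*, 011-1*, 0110-*, 1-000*, 1-010*, 1-011*, 1-110*, 1-111*, 10-10*, 10-11*, 100-0*, 1001-*, 1011-*, 11-00*, 11-10*, 11-11*, 110-0*, 110-1*, 1100-*, 1101-*, 111-0*, 1111-*
[col 2] --000*, --010*, --111, -00-0*, -1-00, -1-11, -10-0*, -10-1*, -100-*, -101-*, 0--00, 0-0-0*, 0-00-, 01--1, 01-0-, 010--*, 1--10*, 1--11*, 1-0-0*, 1-01-*, 1-11-*, 10-1-*, 11--0, 11-1-*, 110--*
[col 3] --0-0, -10--, 1--1-
Prime implicants: --0-0, --111, -1-00, -1-11, -10--, 0--00, 0-00-, 01--1, 01-0-, 1--1-, 11--0
PI chart (minterm → PIs covering it):
  0 | --0-0,0--00,0-00-
  1 | 0-00-  (sole → essential)
  2 | --0-0  (sole → essential)
  4 | 0--00  (sole → essential)
  7 | --111  (sole → essential)
  8 | --0-0,-1-00,-10--,0--00,0-00-,01-0-
  9 | -10--,0-00-,01--1,01-0-
  10 | --0-0,-10--
  11 | -1-11,-10--,01--1
  12 | -1-00,0--00,01-0-
  13 | 01--1,01-0-
  15 | --111,-1-11,01--1
  16 | --0-0  (sole → essential)
  18 | --0-0,1--1-
  19 | 1--1-  (sole → essential)
  22 | 1--1-  (sole → essential)
  23 | --111,1--1-
  24 | --0-0,-1-00,-10--,11--0
  25 | -10--  (sole → essential)
  26 | --0-0,-10--,1--1-,11--0
  27 | -1-11,-10--,1--1-
  28 | -1-00,11--0
  30 | 1--1-,11--0
  31 | --111,-1-11,1--1-
Essential prime implicants: --0-0, --111, -10--, 0--00, 0-00-, 1--1-

6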